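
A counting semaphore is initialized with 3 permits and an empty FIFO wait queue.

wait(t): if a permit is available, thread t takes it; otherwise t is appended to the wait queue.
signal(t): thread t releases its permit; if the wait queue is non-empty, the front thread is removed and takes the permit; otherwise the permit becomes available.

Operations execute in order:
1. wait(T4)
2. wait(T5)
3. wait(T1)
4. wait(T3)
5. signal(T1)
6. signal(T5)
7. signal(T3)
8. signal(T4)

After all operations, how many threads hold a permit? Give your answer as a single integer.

Step 1: wait(T4) -> count=2 queue=[] holders={T4}
Step 2: wait(T5) -> count=1 queue=[] holders={T4,T5}
Step 3: wait(T1) -> count=0 queue=[] holders={T1,T4,T5}
Step 4: wait(T3) -> count=0 queue=[T3] holders={T1,T4,T5}
Step 5: signal(T1) -> count=0 queue=[] holders={T3,T4,T5}
Step 6: signal(T5) -> count=1 queue=[] holders={T3,T4}
Step 7: signal(T3) -> count=2 queue=[] holders={T4}
Step 8: signal(T4) -> count=3 queue=[] holders={none}
Final holders: {none} -> 0 thread(s)

Answer: 0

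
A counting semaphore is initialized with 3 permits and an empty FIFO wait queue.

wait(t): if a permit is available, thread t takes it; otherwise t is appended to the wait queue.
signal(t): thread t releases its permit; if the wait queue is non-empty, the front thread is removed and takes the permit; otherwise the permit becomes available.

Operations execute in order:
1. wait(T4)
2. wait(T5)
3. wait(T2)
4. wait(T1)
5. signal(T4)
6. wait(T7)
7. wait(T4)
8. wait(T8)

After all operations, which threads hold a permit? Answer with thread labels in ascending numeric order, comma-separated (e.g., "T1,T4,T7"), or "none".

Answer: T1,T2,T5

Derivation:
Step 1: wait(T4) -> count=2 queue=[] holders={T4}
Step 2: wait(T5) -> count=1 queue=[] holders={T4,T5}
Step 3: wait(T2) -> count=0 queue=[] holders={T2,T4,T5}
Step 4: wait(T1) -> count=0 queue=[T1] holders={T2,T4,T5}
Step 5: signal(T4) -> count=0 queue=[] holders={T1,T2,T5}
Step 6: wait(T7) -> count=0 queue=[T7] holders={T1,T2,T5}
Step 7: wait(T4) -> count=0 queue=[T7,T4] holders={T1,T2,T5}
Step 8: wait(T8) -> count=0 queue=[T7,T4,T8] holders={T1,T2,T5}
Final holders: T1,T2,T5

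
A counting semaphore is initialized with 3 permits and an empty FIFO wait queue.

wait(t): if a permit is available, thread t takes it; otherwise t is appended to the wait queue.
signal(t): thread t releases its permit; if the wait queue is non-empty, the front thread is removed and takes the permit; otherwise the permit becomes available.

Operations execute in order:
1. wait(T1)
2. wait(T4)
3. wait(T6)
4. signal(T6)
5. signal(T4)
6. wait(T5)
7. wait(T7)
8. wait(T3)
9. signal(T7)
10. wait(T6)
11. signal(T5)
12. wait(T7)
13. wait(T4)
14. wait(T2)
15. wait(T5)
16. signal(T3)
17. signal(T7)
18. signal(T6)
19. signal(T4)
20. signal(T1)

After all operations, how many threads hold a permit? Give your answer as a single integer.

Answer: 2

Derivation:
Step 1: wait(T1) -> count=2 queue=[] holders={T1}
Step 2: wait(T4) -> count=1 queue=[] holders={T1,T4}
Step 3: wait(T6) -> count=0 queue=[] holders={T1,T4,T6}
Step 4: signal(T6) -> count=1 queue=[] holders={T1,T4}
Step 5: signal(T4) -> count=2 queue=[] holders={T1}
Step 6: wait(T5) -> count=1 queue=[] holders={T1,T5}
Step 7: wait(T7) -> count=0 queue=[] holders={T1,T5,T7}
Step 8: wait(T3) -> count=0 queue=[T3] holders={T1,T5,T7}
Step 9: signal(T7) -> count=0 queue=[] holders={T1,T3,T5}
Step 10: wait(T6) -> count=0 queue=[T6] holders={T1,T3,T5}
Step 11: signal(T5) -> count=0 queue=[] holders={T1,T3,T6}
Step 12: wait(T7) -> count=0 queue=[T7] holders={T1,T3,T6}
Step 13: wait(T4) -> count=0 queue=[T7,T4] holders={T1,T3,T6}
Step 14: wait(T2) -> count=0 queue=[T7,T4,T2] holders={T1,T3,T6}
Step 15: wait(T5) -> count=0 queue=[T7,T4,T2,T5] holders={T1,T3,T6}
Step 16: signal(T3) -> count=0 queue=[T4,T2,T5] holders={T1,T6,T7}
Step 17: signal(T7) -> count=0 queue=[T2,T5] holders={T1,T4,T6}
Step 18: signal(T6) -> count=0 queue=[T5] holders={T1,T2,T4}
Step 19: signal(T4) -> count=0 queue=[] holders={T1,T2,T5}
Step 20: signal(T1) -> count=1 queue=[] holders={T2,T5}
Final holders: {T2,T5} -> 2 thread(s)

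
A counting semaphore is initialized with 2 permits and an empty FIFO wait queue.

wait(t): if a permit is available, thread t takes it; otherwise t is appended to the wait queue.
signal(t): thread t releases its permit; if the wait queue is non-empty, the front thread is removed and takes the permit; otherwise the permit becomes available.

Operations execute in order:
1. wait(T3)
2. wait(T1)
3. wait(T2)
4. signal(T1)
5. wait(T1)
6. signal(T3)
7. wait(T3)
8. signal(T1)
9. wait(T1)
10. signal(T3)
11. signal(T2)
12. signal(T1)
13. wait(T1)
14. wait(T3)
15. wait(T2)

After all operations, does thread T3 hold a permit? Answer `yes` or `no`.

Step 1: wait(T3) -> count=1 queue=[] holders={T3}
Step 2: wait(T1) -> count=0 queue=[] holders={T1,T3}
Step 3: wait(T2) -> count=0 queue=[T2] holders={T1,T3}
Step 4: signal(T1) -> count=0 queue=[] holders={T2,T3}
Step 5: wait(T1) -> count=0 queue=[T1] holders={T2,T3}
Step 6: signal(T3) -> count=0 queue=[] holders={T1,T2}
Step 7: wait(T3) -> count=0 queue=[T3] holders={T1,T2}
Step 8: signal(T1) -> count=0 queue=[] holders={T2,T3}
Step 9: wait(T1) -> count=0 queue=[T1] holders={T2,T3}
Step 10: signal(T3) -> count=0 queue=[] holders={T1,T2}
Step 11: signal(T2) -> count=1 queue=[] holders={T1}
Step 12: signal(T1) -> count=2 queue=[] holders={none}
Step 13: wait(T1) -> count=1 queue=[] holders={T1}
Step 14: wait(T3) -> count=0 queue=[] holders={T1,T3}
Step 15: wait(T2) -> count=0 queue=[T2] holders={T1,T3}
Final holders: {T1,T3} -> T3 in holders

Answer: yes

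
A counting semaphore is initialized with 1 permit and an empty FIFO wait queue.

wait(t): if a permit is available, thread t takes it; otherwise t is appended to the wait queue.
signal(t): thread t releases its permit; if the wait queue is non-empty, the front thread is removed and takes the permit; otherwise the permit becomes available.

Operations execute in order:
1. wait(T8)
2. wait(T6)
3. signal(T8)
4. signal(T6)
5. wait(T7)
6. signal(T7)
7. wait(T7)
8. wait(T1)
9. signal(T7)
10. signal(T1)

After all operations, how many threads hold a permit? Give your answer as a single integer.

Answer: 0

Derivation:
Step 1: wait(T8) -> count=0 queue=[] holders={T8}
Step 2: wait(T6) -> count=0 queue=[T6] holders={T8}
Step 3: signal(T8) -> count=0 queue=[] holders={T6}
Step 4: signal(T6) -> count=1 queue=[] holders={none}
Step 5: wait(T7) -> count=0 queue=[] holders={T7}
Step 6: signal(T7) -> count=1 queue=[] holders={none}
Step 7: wait(T7) -> count=0 queue=[] holders={T7}
Step 8: wait(T1) -> count=0 queue=[T1] holders={T7}
Step 9: signal(T7) -> count=0 queue=[] holders={T1}
Step 10: signal(T1) -> count=1 queue=[] holders={none}
Final holders: {none} -> 0 thread(s)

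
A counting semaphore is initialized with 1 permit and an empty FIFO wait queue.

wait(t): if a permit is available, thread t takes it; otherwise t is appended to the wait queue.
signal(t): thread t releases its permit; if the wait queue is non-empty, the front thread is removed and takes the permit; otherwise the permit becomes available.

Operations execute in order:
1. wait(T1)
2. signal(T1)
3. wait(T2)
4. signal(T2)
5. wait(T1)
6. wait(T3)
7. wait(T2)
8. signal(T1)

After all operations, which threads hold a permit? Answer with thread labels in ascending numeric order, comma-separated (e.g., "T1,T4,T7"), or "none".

Answer: T3

Derivation:
Step 1: wait(T1) -> count=0 queue=[] holders={T1}
Step 2: signal(T1) -> count=1 queue=[] holders={none}
Step 3: wait(T2) -> count=0 queue=[] holders={T2}
Step 4: signal(T2) -> count=1 queue=[] holders={none}
Step 5: wait(T1) -> count=0 queue=[] holders={T1}
Step 6: wait(T3) -> count=0 queue=[T3] holders={T1}
Step 7: wait(T2) -> count=0 queue=[T3,T2] holders={T1}
Step 8: signal(T1) -> count=0 queue=[T2] holders={T3}
Final holders: T3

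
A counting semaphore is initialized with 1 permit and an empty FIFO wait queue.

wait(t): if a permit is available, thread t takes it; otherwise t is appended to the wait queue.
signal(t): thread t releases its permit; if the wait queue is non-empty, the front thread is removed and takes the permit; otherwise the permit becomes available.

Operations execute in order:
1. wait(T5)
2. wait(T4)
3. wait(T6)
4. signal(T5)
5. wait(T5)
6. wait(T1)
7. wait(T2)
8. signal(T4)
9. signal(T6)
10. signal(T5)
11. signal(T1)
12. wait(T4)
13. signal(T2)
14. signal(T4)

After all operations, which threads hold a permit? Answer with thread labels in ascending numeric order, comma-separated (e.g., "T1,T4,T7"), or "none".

Step 1: wait(T5) -> count=0 queue=[] holders={T5}
Step 2: wait(T4) -> count=0 queue=[T4] holders={T5}
Step 3: wait(T6) -> count=0 queue=[T4,T6] holders={T5}
Step 4: signal(T5) -> count=0 queue=[T6] holders={T4}
Step 5: wait(T5) -> count=0 queue=[T6,T5] holders={T4}
Step 6: wait(T1) -> count=0 queue=[T6,T5,T1] holders={T4}
Step 7: wait(T2) -> count=0 queue=[T6,T5,T1,T2] holders={T4}
Step 8: signal(T4) -> count=0 queue=[T5,T1,T2] holders={T6}
Step 9: signal(T6) -> count=0 queue=[T1,T2] holders={T5}
Step 10: signal(T5) -> count=0 queue=[T2] holders={T1}
Step 11: signal(T1) -> count=0 queue=[] holders={T2}
Step 12: wait(T4) -> count=0 queue=[T4] holders={T2}
Step 13: signal(T2) -> count=0 queue=[] holders={T4}
Step 14: signal(T4) -> count=1 queue=[] holders={none}
Final holders: none

Answer: none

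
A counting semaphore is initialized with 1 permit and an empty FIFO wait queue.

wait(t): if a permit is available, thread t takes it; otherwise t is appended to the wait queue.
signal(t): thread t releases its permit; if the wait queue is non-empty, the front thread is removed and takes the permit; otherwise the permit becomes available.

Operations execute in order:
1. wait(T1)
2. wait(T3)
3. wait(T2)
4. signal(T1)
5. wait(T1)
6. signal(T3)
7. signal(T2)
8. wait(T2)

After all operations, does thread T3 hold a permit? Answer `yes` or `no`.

Answer: no

Derivation:
Step 1: wait(T1) -> count=0 queue=[] holders={T1}
Step 2: wait(T3) -> count=0 queue=[T3] holders={T1}
Step 3: wait(T2) -> count=0 queue=[T3,T2] holders={T1}
Step 4: signal(T1) -> count=0 queue=[T2] holders={T3}
Step 5: wait(T1) -> count=0 queue=[T2,T1] holders={T3}
Step 6: signal(T3) -> count=0 queue=[T1] holders={T2}
Step 7: signal(T2) -> count=0 queue=[] holders={T1}
Step 8: wait(T2) -> count=0 queue=[T2] holders={T1}
Final holders: {T1} -> T3 not in holders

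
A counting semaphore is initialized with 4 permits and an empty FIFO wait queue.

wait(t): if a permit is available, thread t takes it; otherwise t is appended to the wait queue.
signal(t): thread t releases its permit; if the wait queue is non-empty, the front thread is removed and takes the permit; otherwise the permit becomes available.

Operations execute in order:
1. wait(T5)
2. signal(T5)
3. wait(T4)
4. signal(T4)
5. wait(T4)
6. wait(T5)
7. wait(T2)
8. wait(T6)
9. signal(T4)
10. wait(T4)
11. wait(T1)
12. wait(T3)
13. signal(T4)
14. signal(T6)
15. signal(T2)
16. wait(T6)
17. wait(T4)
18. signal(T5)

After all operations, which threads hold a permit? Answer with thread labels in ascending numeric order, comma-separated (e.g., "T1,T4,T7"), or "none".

Answer: T1,T3,T4,T6

Derivation:
Step 1: wait(T5) -> count=3 queue=[] holders={T5}
Step 2: signal(T5) -> count=4 queue=[] holders={none}
Step 3: wait(T4) -> count=3 queue=[] holders={T4}
Step 4: signal(T4) -> count=4 queue=[] holders={none}
Step 5: wait(T4) -> count=3 queue=[] holders={T4}
Step 6: wait(T5) -> count=2 queue=[] holders={T4,T5}
Step 7: wait(T2) -> count=1 queue=[] holders={T2,T4,T5}
Step 8: wait(T6) -> count=0 queue=[] holders={T2,T4,T5,T6}
Step 9: signal(T4) -> count=1 queue=[] holders={T2,T5,T6}
Step 10: wait(T4) -> count=0 queue=[] holders={T2,T4,T5,T6}
Step 11: wait(T1) -> count=0 queue=[T1] holders={T2,T4,T5,T6}
Step 12: wait(T3) -> count=0 queue=[T1,T3] holders={T2,T4,T5,T6}
Step 13: signal(T4) -> count=0 queue=[T3] holders={T1,T2,T5,T6}
Step 14: signal(T6) -> count=0 queue=[] holders={T1,T2,T3,T5}
Step 15: signal(T2) -> count=1 queue=[] holders={T1,T3,T5}
Step 16: wait(T6) -> count=0 queue=[] holders={T1,T3,T5,T6}
Step 17: wait(T4) -> count=0 queue=[T4] holders={T1,T3,T5,T6}
Step 18: signal(T5) -> count=0 queue=[] holders={T1,T3,T4,T6}
Final holders: T1,T3,T4,T6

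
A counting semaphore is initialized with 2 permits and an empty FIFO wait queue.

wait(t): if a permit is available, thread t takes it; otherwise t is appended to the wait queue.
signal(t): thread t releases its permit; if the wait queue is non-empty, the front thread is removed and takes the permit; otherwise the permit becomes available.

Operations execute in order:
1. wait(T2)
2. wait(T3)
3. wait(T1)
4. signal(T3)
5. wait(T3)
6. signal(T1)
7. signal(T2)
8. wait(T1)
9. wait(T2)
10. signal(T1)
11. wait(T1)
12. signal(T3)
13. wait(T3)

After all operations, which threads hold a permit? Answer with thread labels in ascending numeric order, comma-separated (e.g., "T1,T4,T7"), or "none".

Step 1: wait(T2) -> count=1 queue=[] holders={T2}
Step 2: wait(T3) -> count=0 queue=[] holders={T2,T3}
Step 3: wait(T1) -> count=0 queue=[T1] holders={T2,T3}
Step 4: signal(T3) -> count=0 queue=[] holders={T1,T2}
Step 5: wait(T3) -> count=0 queue=[T3] holders={T1,T2}
Step 6: signal(T1) -> count=0 queue=[] holders={T2,T3}
Step 7: signal(T2) -> count=1 queue=[] holders={T3}
Step 8: wait(T1) -> count=0 queue=[] holders={T1,T3}
Step 9: wait(T2) -> count=0 queue=[T2] holders={T1,T3}
Step 10: signal(T1) -> count=0 queue=[] holders={T2,T3}
Step 11: wait(T1) -> count=0 queue=[T1] holders={T2,T3}
Step 12: signal(T3) -> count=0 queue=[] holders={T1,T2}
Step 13: wait(T3) -> count=0 queue=[T3] holders={T1,T2}
Final holders: T1,T2

Answer: T1,T2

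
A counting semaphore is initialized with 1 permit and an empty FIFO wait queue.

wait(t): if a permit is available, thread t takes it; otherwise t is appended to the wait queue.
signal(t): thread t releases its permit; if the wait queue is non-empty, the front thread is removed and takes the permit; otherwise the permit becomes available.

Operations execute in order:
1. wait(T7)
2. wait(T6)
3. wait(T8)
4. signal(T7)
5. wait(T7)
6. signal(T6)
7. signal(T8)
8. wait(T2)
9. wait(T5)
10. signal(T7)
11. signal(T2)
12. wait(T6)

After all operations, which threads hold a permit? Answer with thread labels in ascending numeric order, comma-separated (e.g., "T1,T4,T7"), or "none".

Answer: T5

Derivation:
Step 1: wait(T7) -> count=0 queue=[] holders={T7}
Step 2: wait(T6) -> count=0 queue=[T6] holders={T7}
Step 3: wait(T8) -> count=0 queue=[T6,T8] holders={T7}
Step 4: signal(T7) -> count=0 queue=[T8] holders={T6}
Step 5: wait(T7) -> count=0 queue=[T8,T7] holders={T6}
Step 6: signal(T6) -> count=0 queue=[T7] holders={T8}
Step 7: signal(T8) -> count=0 queue=[] holders={T7}
Step 8: wait(T2) -> count=0 queue=[T2] holders={T7}
Step 9: wait(T5) -> count=0 queue=[T2,T5] holders={T7}
Step 10: signal(T7) -> count=0 queue=[T5] holders={T2}
Step 11: signal(T2) -> count=0 queue=[] holders={T5}
Step 12: wait(T6) -> count=0 queue=[T6] holders={T5}
Final holders: T5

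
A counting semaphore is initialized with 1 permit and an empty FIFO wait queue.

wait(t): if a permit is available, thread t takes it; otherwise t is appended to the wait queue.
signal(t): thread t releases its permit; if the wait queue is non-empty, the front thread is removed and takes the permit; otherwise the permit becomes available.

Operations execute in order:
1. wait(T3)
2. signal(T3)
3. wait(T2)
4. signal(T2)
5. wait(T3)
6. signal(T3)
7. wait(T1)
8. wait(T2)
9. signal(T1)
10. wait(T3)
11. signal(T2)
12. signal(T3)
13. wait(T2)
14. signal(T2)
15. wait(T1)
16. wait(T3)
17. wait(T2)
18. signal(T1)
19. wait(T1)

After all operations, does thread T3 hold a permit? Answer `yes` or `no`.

Step 1: wait(T3) -> count=0 queue=[] holders={T3}
Step 2: signal(T3) -> count=1 queue=[] holders={none}
Step 3: wait(T2) -> count=0 queue=[] holders={T2}
Step 4: signal(T2) -> count=1 queue=[] holders={none}
Step 5: wait(T3) -> count=0 queue=[] holders={T3}
Step 6: signal(T3) -> count=1 queue=[] holders={none}
Step 7: wait(T1) -> count=0 queue=[] holders={T1}
Step 8: wait(T2) -> count=0 queue=[T2] holders={T1}
Step 9: signal(T1) -> count=0 queue=[] holders={T2}
Step 10: wait(T3) -> count=0 queue=[T3] holders={T2}
Step 11: signal(T2) -> count=0 queue=[] holders={T3}
Step 12: signal(T3) -> count=1 queue=[] holders={none}
Step 13: wait(T2) -> count=0 queue=[] holders={T2}
Step 14: signal(T2) -> count=1 queue=[] holders={none}
Step 15: wait(T1) -> count=0 queue=[] holders={T1}
Step 16: wait(T3) -> count=0 queue=[T3] holders={T1}
Step 17: wait(T2) -> count=0 queue=[T3,T2] holders={T1}
Step 18: signal(T1) -> count=0 queue=[T2] holders={T3}
Step 19: wait(T1) -> count=0 queue=[T2,T1] holders={T3}
Final holders: {T3} -> T3 in holders

Answer: yes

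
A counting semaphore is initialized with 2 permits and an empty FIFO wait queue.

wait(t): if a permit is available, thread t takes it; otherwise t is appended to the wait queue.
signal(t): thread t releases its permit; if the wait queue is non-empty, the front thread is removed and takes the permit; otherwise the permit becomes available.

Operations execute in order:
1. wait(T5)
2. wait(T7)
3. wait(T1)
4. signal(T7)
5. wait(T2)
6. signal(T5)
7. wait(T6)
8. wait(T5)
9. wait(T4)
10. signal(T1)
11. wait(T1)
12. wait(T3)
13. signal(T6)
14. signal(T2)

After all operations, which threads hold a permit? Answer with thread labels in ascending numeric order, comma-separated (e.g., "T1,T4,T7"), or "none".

Answer: T4,T5

Derivation:
Step 1: wait(T5) -> count=1 queue=[] holders={T5}
Step 2: wait(T7) -> count=0 queue=[] holders={T5,T7}
Step 3: wait(T1) -> count=0 queue=[T1] holders={T5,T7}
Step 4: signal(T7) -> count=0 queue=[] holders={T1,T5}
Step 5: wait(T2) -> count=0 queue=[T2] holders={T1,T5}
Step 6: signal(T5) -> count=0 queue=[] holders={T1,T2}
Step 7: wait(T6) -> count=0 queue=[T6] holders={T1,T2}
Step 8: wait(T5) -> count=0 queue=[T6,T5] holders={T1,T2}
Step 9: wait(T4) -> count=0 queue=[T6,T5,T4] holders={T1,T2}
Step 10: signal(T1) -> count=0 queue=[T5,T4] holders={T2,T6}
Step 11: wait(T1) -> count=0 queue=[T5,T4,T1] holders={T2,T6}
Step 12: wait(T3) -> count=0 queue=[T5,T4,T1,T3] holders={T2,T6}
Step 13: signal(T6) -> count=0 queue=[T4,T1,T3] holders={T2,T5}
Step 14: signal(T2) -> count=0 queue=[T1,T3] holders={T4,T5}
Final holders: T4,T5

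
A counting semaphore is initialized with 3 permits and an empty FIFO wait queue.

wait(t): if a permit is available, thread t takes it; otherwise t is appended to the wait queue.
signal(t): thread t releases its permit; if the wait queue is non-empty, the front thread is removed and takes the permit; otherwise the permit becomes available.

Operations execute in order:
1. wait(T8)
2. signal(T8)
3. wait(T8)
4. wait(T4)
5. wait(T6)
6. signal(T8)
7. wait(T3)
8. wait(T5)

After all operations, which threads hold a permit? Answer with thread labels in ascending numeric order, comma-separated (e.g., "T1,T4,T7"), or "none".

Answer: T3,T4,T6

Derivation:
Step 1: wait(T8) -> count=2 queue=[] holders={T8}
Step 2: signal(T8) -> count=3 queue=[] holders={none}
Step 3: wait(T8) -> count=2 queue=[] holders={T8}
Step 4: wait(T4) -> count=1 queue=[] holders={T4,T8}
Step 5: wait(T6) -> count=0 queue=[] holders={T4,T6,T8}
Step 6: signal(T8) -> count=1 queue=[] holders={T4,T6}
Step 7: wait(T3) -> count=0 queue=[] holders={T3,T4,T6}
Step 8: wait(T5) -> count=0 queue=[T5] holders={T3,T4,T6}
Final holders: T3,T4,T6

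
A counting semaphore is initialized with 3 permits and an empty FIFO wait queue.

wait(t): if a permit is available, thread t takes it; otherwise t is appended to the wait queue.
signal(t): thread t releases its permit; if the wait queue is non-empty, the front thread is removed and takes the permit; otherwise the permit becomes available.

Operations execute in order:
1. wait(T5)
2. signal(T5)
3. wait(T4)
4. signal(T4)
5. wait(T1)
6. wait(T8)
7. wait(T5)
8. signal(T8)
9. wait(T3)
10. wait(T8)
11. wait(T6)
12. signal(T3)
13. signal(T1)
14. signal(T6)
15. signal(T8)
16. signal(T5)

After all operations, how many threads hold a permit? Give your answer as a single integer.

Answer: 0

Derivation:
Step 1: wait(T5) -> count=2 queue=[] holders={T5}
Step 2: signal(T5) -> count=3 queue=[] holders={none}
Step 3: wait(T4) -> count=2 queue=[] holders={T4}
Step 4: signal(T4) -> count=3 queue=[] holders={none}
Step 5: wait(T1) -> count=2 queue=[] holders={T1}
Step 6: wait(T8) -> count=1 queue=[] holders={T1,T8}
Step 7: wait(T5) -> count=0 queue=[] holders={T1,T5,T8}
Step 8: signal(T8) -> count=1 queue=[] holders={T1,T5}
Step 9: wait(T3) -> count=0 queue=[] holders={T1,T3,T5}
Step 10: wait(T8) -> count=0 queue=[T8] holders={T1,T3,T5}
Step 11: wait(T6) -> count=0 queue=[T8,T6] holders={T1,T3,T5}
Step 12: signal(T3) -> count=0 queue=[T6] holders={T1,T5,T8}
Step 13: signal(T1) -> count=0 queue=[] holders={T5,T6,T8}
Step 14: signal(T6) -> count=1 queue=[] holders={T5,T8}
Step 15: signal(T8) -> count=2 queue=[] holders={T5}
Step 16: signal(T5) -> count=3 queue=[] holders={none}
Final holders: {none} -> 0 thread(s)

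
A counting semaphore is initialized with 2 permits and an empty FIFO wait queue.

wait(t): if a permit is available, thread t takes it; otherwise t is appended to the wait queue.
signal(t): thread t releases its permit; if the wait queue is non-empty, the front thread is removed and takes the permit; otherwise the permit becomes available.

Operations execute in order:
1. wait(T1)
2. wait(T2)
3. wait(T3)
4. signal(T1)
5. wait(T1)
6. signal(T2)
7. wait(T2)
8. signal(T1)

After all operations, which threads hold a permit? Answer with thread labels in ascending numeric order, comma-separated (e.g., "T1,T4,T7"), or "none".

Answer: T2,T3

Derivation:
Step 1: wait(T1) -> count=1 queue=[] holders={T1}
Step 2: wait(T2) -> count=0 queue=[] holders={T1,T2}
Step 3: wait(T3) -> count=0 queue=[T3] holders={T1,T2}
Step 4: signal(T1) -> count=0 queue=[] holders={T2,T3}
Step 5: wait(T1) -> count=0 queue=[T1] holders={T2,T3}
Step 6: signal(T2) -> count=0 queue=[] holders={T1,T3}
Step 7: wait(T2) -> count=0 queue=[T2] holders={T1,T3}
Step 8: signal(T1) -> count=0 queue=[] holders={T2,T3}
Final holders: T2,T3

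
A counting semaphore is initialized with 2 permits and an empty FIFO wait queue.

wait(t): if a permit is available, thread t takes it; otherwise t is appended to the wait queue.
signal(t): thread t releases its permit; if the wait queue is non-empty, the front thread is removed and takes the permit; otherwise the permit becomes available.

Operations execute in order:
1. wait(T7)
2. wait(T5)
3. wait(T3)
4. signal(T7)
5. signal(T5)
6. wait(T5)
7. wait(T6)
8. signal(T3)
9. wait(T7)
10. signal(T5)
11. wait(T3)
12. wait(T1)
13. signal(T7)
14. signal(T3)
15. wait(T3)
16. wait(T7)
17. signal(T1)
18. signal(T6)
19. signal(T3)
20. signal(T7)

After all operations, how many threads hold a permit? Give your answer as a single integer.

Answer: 0

Derivation:
Step 1: wait(T7) -> count=1 queue=[] holders={T7}
Step 2: wait(T5) -> count=0 queue=[] holders={T5,T7}
Step 3: wait(T3) -> count=0 queue=[T3] holders={T5,T7}
Step 4: signal(T7) -> count=0 queue=[] holders={T3,T5}
Step 5: signal(T5) -> count=1 queue=[] holders={T3}
Step 6: wait(T5) -> count=0 queue=[] holders={T3,T5}
Step 7: wait(T6) -> count=0 queue=[T6] holders={T3,T5}
Step 8: signal(T3) -> count=0 queue=[] holders={T5,T6}
Step 9: wait(T7) -> count=0 queue=[T7] holders={T5,T6}
Step 10: signal(T5) -> count=0 queue=[] holders={T6,T7}
Step 11: wait(T3) -> count=0 queue=[T3] holders={T6,T7}
Step 12: wait(T1) -> count=0 queue=[T3,T1] holders={T6,T7}
Step 13: signal(T7) -> count=0 queue=[T1] holders={T3,T6}
Step 14: signal(T3) -> count=0 queue=[] holders={T1,T6}
Step 15: wait(T3) -> count=0 queue=[T3] holders={T1,T6}
Step 16: wait(T7) -> count=0 queue=[T3,T7] holders={T1,T6}
Step 17: signal(T1) -> count=0 queue=[T7] holders={T3,T6}
Step 18: signal(T6) -> count=0 queue=[] holders={T3,T7}
Step 19: signal(T3) -> count=1 queue=[] holders={T7}
Step 20: signal(T7) -> count=2 queue=[] holders={none}
Final holders: {none} -> 0 thread(s)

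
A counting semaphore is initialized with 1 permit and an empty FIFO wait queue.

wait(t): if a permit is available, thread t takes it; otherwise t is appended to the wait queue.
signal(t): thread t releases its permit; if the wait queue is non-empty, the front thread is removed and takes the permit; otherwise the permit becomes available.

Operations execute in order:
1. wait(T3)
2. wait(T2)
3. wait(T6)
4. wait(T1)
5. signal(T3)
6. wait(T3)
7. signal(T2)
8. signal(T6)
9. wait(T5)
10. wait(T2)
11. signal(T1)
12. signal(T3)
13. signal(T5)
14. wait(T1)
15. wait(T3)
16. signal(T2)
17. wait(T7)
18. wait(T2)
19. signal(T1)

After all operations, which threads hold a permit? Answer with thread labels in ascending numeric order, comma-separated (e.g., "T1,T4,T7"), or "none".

Answer: T3

Derivation:
Step 1: wait(T3) -> count=0 queue=[] holders={T3}
Step 2: wait(T2) -> count=0 queue=[T2] holders={T3}
Step 3: wait(T6) -> count=0 queue=[T2,T6] holders={T3}
Step 4: wait(T1) -> count=0 queue=[T2,T6,T1] holders={T3}
Step 5: signal(T3) -> count=0 queue=[T6,T1] holders={T2}
Step 6: wait(T3) -> count=0 queue=[T6,T1,T3] holders={T2}
Step 7: signal(T2) -> count=0 queue=[T1,T3] holders={T6}
Step 8: signal(T6) -> count=0 queue=[T3] holders={T1}
Step 9: wait(T5) -> count=0 queue=[T3,T5] holders={T1}
Step 10: wait(T2) -> count=0 queue=[T3,T5,T2] holders={T1}
Step 11: signal(T1) -> count=0 queue=[T5,T2] holders={T3}
Step 12: signal(T3) -> count=0 queue=[T2] holders={T5}
Step 13: signal(T5) -> count=0 queue=[] holders={T2}
Step 14: wait(T1) -> count=0 queue=[T1] holders={T2}
Step 15: wait(T3) -> count=0 queue=[T1,T3] holders={T2}
Step 16: signal(T2) -> count=0 queue=[T3] holders={T1}
Step 17: wait(T7) -> count=0 queue=[T3,T7] holders={T1}
Step 18: wait(T2) -> count=0 queue=[T3,T7,T2] holders={T1}
Step 19: signal(T1) -> count=0 queue=[T7,T2] holders={T3}
Final holders: T3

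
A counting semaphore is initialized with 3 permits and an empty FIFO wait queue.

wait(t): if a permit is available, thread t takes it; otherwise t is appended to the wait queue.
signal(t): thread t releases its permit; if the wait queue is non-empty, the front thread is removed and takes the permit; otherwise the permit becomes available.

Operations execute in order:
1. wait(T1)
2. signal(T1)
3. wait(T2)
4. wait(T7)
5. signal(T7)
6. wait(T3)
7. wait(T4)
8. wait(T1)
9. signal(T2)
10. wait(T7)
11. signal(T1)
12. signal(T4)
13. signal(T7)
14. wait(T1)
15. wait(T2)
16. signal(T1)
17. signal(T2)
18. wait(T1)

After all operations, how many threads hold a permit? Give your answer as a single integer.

Step 1: wait(T1) -> count=2 queue=[] holders={T1}
Step 2: signal(T1) -> count=3 queue=[] holders={none}
Step 3: wait(T2) -> count=2 queue=[] holders={T2}
Step 4: wait(T7) -> count=1 queue=[] holders={T2,T7}
Step 5: signal(T7) -> count=2 queue=[] holders={T2}
Step 6: wait(T3) -> count=1 queue=[] holders={T2,T3}
Step 7: wait(T4) -> count=0 queue=[] holders={T2,T3,T4}
Step 8: wait(T1) -> count=0 queue=[T1] holders={T2,T3,T4}
Step 9: signal(T2) -> count=0 queue=[] holders={T1,T3,T4}
Step 10: wait(T7) -> count=0 queue=[T7] holders={T1,T3,T4}
Step 11: signal(T1) -> count=0 queue=[] holders={T3,T4,T7}
Step 12: signal(T4) -> count=1 queue=[] holders={T3,T7}
Step 13: signal(T7) -> count=2 queue=[] holders={T3}
Step 14: wait(T1) -> count=1 queue=[] holders={T1,T3}
Step 15: wait(T2) -> count=0 queue=[] holders={T1,T2,T3}
Step 16: signal(T1) -> count=1 queue=[] holders={T2,T3}
Step 17: signal(T2) -> count=2 queue=[] holders={T3}
Step 18: wait(T1) -> count=1 queue=[] holders={T1,T3}
Final holders: {T1,T3} -> 2 thread(s)

Answer: 2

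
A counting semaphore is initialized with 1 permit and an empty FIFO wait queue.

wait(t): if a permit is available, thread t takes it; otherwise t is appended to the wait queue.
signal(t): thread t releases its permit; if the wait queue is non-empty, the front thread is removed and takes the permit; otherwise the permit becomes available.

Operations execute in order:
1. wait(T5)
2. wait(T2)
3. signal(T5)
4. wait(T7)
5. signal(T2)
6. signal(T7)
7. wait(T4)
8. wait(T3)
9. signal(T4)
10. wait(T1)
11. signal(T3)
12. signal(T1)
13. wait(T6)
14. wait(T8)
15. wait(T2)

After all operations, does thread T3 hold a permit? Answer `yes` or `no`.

Answer: no

Derivation:
Step 1: wait(T5) -> count=0 queue=[] holders={T5}
Step 2: wait(T2) -> count=0 queue=[T2] holders={T5}
Step 3: signal(T5) -> count=0 queue=[] holders={T2}
Step 4: wait(T7) -> count=0 queue=[T7] holders={T2}
Step 5: signal(T2) -> count=0 queue=[] holders={T7}
Step 6: signal(T7) -> count=1 queue=[] holders={none}
Step 7: wait(T4) -> count=0 queue=[] holders={T4}
Step 8: wait(T3) -> count=0 queue=[T3] holders={T4}
Step 9: signal(T4) -> count=0 queue=[] holders={T3}
Step 10: wait(T1) -> count=0 queue=[T1] holders={T3}
Step 11: signal(T3) -> count=0 queue=[] holders={T1}
Step 12: signal(T1) -> count=1 queue=[] holders={none}
Step 13: wait(T6) -> count=0 queue=[] holders={T6}
Step 14: wait(T8) -> count=0 queue=[T8] holders={T6}
Step 15: wait(T2) -> count=0 queue=[T8,T2] holders={T6}
Final holders: {T6} -> T3 not in holders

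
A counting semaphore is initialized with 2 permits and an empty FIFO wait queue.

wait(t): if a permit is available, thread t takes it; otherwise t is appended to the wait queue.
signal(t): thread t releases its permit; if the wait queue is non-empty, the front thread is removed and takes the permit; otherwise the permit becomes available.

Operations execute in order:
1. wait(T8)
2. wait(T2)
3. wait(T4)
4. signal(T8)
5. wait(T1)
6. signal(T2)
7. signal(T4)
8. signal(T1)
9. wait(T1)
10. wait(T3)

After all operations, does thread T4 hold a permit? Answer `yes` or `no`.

Step 1: wait(T8) -> count=1 queue=[] holders={T8}
Step 2: wait(T2) -> count=0 queue=[] holders={T2,T8}
Step 3: wait(T4) -> count=0 queue=[T4] holders={T2,T8}
Step 4: signal(T8) -> count=0 queue=[] holders={T2,T4}
Step 5: wait(T1) -> count=0 queue=[T1] holders={T2,T4}
Step 6: signal(T2) -> count=0 queue=[] holders={T1,T4}
Step 7: signal(T4) -> count=1 queue=[] holders={T1}
Step 8: signal(T1) -> count=2 queue=[] holders={none}
Step 9: wait(T1) -> count=1 queue=[] holders={T1}
Step 10: wait(T3) -> count=0 queue=[] holders={T1,T3}
Final holders: {T1,T3} -> T4 not in holders

Answer: no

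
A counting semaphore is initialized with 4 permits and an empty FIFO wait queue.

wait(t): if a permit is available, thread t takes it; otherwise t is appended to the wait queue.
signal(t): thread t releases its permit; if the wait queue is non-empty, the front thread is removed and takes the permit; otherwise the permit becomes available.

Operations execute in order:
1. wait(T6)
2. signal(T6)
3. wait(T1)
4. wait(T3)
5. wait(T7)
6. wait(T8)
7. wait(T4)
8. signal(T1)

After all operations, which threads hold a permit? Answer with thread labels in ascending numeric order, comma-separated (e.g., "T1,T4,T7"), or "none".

Step 1: wait(T6) -> count=3 queue=[] holders={T6}
Step 2: signal(T6) -> count=4 queue=[] holders={none}
Step 3: wait(T1) -> count=3 queue=[] holders={T1}
Step 4: wait(T3) -> count=2 queue=[] holders={T1,T3}
Step 5: wait(T7) -> count=1 queue=[] holders={T1,T3,T7}
Step 6: wait(T8) -> count=0 queue=[] holders={T1,T3,T7,T8}
Step 7: wait(T4) -> count=0 queue=[T4] holders={T1,T3,T7,T8}
Step 8: signal(T1) -> count=0 queue=[] holders={T3,T4,T7,T8}
Final holders: T3,T4,T7,T8

Answer: T3,T4,T7,T8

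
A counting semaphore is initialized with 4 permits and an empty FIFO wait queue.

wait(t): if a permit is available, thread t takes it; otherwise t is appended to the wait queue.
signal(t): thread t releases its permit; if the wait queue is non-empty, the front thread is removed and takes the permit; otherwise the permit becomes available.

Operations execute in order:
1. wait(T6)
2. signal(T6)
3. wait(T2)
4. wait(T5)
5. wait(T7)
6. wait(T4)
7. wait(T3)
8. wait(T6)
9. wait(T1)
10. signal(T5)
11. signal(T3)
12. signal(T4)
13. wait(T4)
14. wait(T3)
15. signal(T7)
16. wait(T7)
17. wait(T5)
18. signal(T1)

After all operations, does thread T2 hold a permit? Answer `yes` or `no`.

Answer: yes

Derivation:
Step 1: wait(T6) -> count=3 queue=[] holders={T6}
Step 2: signal(T6) -> count=4 queue=[] holders={none}
Step 3: wait(T2) -> count=3 queue=[] holders={T2}
Step 4: wait(T5) -> count=2 queue=[] holders={T2,T5}
Step 5: wait(T7) -> count=1 queue=[] holders={T2,T5,T7}
Step 6: wait(T4) -> count=0 queue=[] holders={T2,T4,T5,T7}
Step 7: wait(T3) -> count=0 queue=[T3] holders={T2,T4,T5,T7}
Step 8: wait(T6) -> count=0 queue=[T3,T6] holders={T2,T4,T5,T7}
Step 9: wait(T1) -> count=0 queue=[T3,T6,T1] holders={T2,T4,T5,T7}
Step 10: signal(T5) -> count=0 queue=[T6,T1] holders={T2,T3,T4,T7}
Step 11: signal(T3) -> count=0 queue=[T1] holders={T2,T4,T6,T7}
Step 12: signal(T4) -> count=0 queue=[] holders={T1,T2,T6,T7}
Step 13: wait(T4) -> count=0 queue=[T4] holders={T1,T2,T6,T7}
Step 14: wait(T3) -> count=0 queue=[T4,T3] holders={T1,T2,T6,T7}
Step 15: signal(T7) -> count=0 queue=[T3] holders={T1,T2,T4,T6}
Step 16: wait(T7) -> count=0 queue=[T3,T7] holders={T1,T2,T4,T6}
Step 17: wait(T5) -> count=0 queue=[T3,T7,T5] holders={T1,T2,T4,T6}
Step 18: signal(T1) -> count=0 queue=[T7,T5] holders={T2,T3,T4,T6}
Final holders: {T2,T3,T4,T6} -> T2 in holders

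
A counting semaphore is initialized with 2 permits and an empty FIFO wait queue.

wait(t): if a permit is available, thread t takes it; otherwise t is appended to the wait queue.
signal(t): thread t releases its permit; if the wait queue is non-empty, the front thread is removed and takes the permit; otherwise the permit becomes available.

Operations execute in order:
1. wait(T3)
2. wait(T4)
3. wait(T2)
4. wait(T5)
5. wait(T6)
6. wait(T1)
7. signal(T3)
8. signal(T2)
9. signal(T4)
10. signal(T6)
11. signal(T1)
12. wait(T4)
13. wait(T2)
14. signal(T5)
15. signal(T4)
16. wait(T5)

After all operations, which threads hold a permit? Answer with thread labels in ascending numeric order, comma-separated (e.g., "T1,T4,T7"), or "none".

Step 1: wait(T3) -> count=1 queue=[] holders={T3}
Step 2: wait(T4) -> count=0 queue=[] holders={T3,T4}
Step 3: wait(T2) -> count=0 queue=[T2] holders={T3,T4}
Step 4: wait(T5) -> count=0 queue=[T2,T5] holders={T3,T4}
Step 5: wait(T6) -> count=0 queue=[T2,T5,T6] holders={T3,T4}
Step 6: wait(T1) -> count=0 queue=[T2,T5,T6,T1] holders={T3,T4}
Step 7: signal(T3) -> count=0 queue=[T5,T6,T1] holders={T2,T4}
Step 8: signal(T2) -> count=0 queue=[T6,T1] holders={T4,T5}
Step 9: signal(T4) -> count=0 queue=[T1] holders={T5,T6}
Step 10: signal(T6) -> count=0 queue=[] holders={T1,T5}
Step 11: signal(T1) -> count=1 queue=[] holders={T5}
Step 12: wait(T4) -> count=0 queue=[] holders={T4,T5}
Step 13: wait(T2) -> count=0 queue=[T2] holders={T4,T5}
Step 14: signal(T5) -> count=0 queue=[] holders={T2,T4}
Step 15: signal(T4) -> count=1 queue=[] holders={T2}
Step 16: wait(T5) -> count=0 queue=[] holders={T2,T5}
Final holders: T2,T5

Answer: T2,T5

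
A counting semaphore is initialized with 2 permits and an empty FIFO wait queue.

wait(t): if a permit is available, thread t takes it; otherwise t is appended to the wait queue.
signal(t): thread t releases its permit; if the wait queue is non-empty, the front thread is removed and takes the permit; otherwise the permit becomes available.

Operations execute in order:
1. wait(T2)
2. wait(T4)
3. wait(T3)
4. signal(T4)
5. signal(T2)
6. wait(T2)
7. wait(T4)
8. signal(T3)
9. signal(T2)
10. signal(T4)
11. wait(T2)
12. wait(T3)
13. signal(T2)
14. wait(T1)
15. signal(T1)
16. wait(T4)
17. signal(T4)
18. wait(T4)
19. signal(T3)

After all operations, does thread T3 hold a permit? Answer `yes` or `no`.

Answer: no

Derivation:
Step 1: wait(T2) -> count=1 queue=[] holders={T2}
Step 2: wait(T4) -> count=0 queue=[] holders={T2,T4}
Step 3: wait(T3) -> count=0 queue=[T3] holders={T2,T4}
Step 4: signal(T4) -> count=0 queue=[] holders={T2,T3}
Step 5: signal(T2) -> count=1 queue=[] holders={T3}
Step 6: wait(T2) -> count=0 queue=[] holders={T2,T3}
Step 7: wait(T4) -> count=0 queue=[T4] holders={T2,T3}
Step 8: signal(T3) -> count=0 queue=[] holders={T2,T4}
Step 9: signal(T2) -> count=1 queue=[] holders={T4}
Step 10: signal(T4) -> count=2 queue=[] holders={none}
Step 11: wait(T2) -> count=1 queue=[] holders={T2}
Step 12: wait(T3) -> count=0 queue=[] holders={T2,T3}
Step 13: signal(T2) -> count=1 queue=[] holders={T3}
Step 14: wait(T1) -> count=0 queue=[] holders={T1,T3}
Step 15: signal(T1) -> count=1 queue=[] holders={T3}
Step 16: wait(T4) -> count=0 queue=[] holders={T3,T4}
Step 17: signal(T4) -> count=1 queue=[] holders={T3}
Step 18: wait(T4) -> count=0 queue=[] holders={T3,T4}
Step 19: signal(T3) -> count=1 queue=[] holders={T4}
Final holders: {T4} -> T3 not in holders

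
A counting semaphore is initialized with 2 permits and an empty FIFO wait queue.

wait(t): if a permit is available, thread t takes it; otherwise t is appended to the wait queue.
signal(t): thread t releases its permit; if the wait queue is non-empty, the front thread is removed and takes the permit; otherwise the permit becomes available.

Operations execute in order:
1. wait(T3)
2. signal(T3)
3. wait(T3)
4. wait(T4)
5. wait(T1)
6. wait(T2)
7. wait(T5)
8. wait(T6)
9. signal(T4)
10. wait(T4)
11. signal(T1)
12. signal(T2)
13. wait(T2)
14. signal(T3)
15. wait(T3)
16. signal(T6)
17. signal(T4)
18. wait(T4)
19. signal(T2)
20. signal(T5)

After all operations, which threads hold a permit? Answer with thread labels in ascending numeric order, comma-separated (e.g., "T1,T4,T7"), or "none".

Step 1: wait(T3) -> count=1 queue=[] holders={T3}
Step 2: signal(T3) -> count=2 queue=[] holders={none}
Step 3: wait(T3) -> count=1 queue=[] holders={T3}
Step 4: wait(T4) -> count=0 queue=[] holders={T3,T4}
Step 5: wait(T1) -> count=0 queue=[T1] holders={T3,T4}
Step 6: wait(T2) -> count=0 queue=[T1,T2] holders={T3,T4}
Step 7: wait(T5) -> count=0 queue=[T1,T2,T5] holders={T3,T4}
Step 8: wait(T6) -> count=0 queue=[T1,T2,T5,T6] holders={T3,T4}
Step 9: signal(T4) -> count=0 queue=[T2,T5,T6] holders={T1,T3}
Step 10: wait(T4) -> count=0 queue=[T2,T5,T6,T4] holders={T1,T3}
Step 11: signal(T1) -> count=0 queue=[T5,T6,T4] holders={T2,T3}
Step 12: signal(T2) -> count=0 queue=[T6,T4] holders={T3,T5}
Step 13: wait(T2) -> count=0 queue=[T6,T4,T2] holders={T3,T5}
Step 14: signal(T3) -> count=0 queue=[T4,T2] holders={T5,T6}
Step 15: wait(T3) -> count=0 queue=[T4,T2,T3] holders={T5,T6}
Step 16: signal(T6) -> count=0 queue=[T2,T3] holders={T4,T5}
Step 17: signal(T4) -> count=0 queue=[T3] holders={T2,T5}
Step 18: wait(T4) -> count=0 queue=[T3,T4] holders={T2,T5}
Step 19: signal(T2) -> count=0 queue=[T4] holders={T3,T5}
Step 20: signal(T5) -> count=0 queue=[] holders={T3,T4}
Final holders: T3,T4

Answer: T3,T4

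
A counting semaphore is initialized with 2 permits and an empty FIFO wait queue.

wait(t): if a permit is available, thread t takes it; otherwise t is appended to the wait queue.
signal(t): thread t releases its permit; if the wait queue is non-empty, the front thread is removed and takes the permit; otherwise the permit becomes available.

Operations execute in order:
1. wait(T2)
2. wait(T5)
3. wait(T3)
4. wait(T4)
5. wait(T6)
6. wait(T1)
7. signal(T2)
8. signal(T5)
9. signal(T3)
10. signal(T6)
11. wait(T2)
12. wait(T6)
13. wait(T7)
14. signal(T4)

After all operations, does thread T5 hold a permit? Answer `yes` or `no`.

Answer: no

Derivation:
Step 1: wait(T2) -> count=1 queue=[] holders={T2}
Step 2: wait(T5) -> count=0 queue=[] holders={T2,T5}
Step 3: wait(T3) -> count=0 queue=[T3] holders={T2,T5}
Step 4: wait(T4) -> count=0 queue=[T3,T4] holders={T2,T5}
Step 5: wait(T6) -> count=0 queue=[T3,T4,T6] holders={T2,T5}
Step 6: wait(T1) -> count=0 queue=[T3,T4,T6,T1] holders={T2,T5}
Step 7: signal(T2) -> count=0 queue=[T4,T6,T1] holders={T3,T5}
Step 8: signal(T5) -> count=0 queue=[T6,T1] holders={T3,T4}
Step 9: signal(T3) -> count=0 queue=[T1] holders={T4,T6}
Step 10: signal(T6) -> count=0 queue=[] holders={T1,T4}
Step 11: wait(T2) -> count=0 queue=[T2] holders={T1,T4}
Step 12: wait(T6) -> count=0 queue=[T2,T6] holders={T1,T4}
Step 13: wait(T7) -> count=0 queue=[T2,T6,T7] holders={T1,T4}
Step 14: signal(T4) -> count=0 queue=[T6,T7] holders={T1,T2}
Final holders: {T1,T2} -> T5 not in holders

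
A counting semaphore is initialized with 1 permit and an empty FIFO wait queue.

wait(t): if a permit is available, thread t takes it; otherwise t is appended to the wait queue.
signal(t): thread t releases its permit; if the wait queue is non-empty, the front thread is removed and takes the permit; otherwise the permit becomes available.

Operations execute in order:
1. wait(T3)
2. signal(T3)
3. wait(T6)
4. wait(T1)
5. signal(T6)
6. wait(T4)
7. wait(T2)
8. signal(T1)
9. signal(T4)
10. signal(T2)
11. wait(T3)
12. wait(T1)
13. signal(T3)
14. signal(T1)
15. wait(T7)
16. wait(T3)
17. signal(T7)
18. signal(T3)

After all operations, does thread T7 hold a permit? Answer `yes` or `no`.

Step 1: wait(T3) -> count=0 queue=[] holders={T3}
Step 2: signal(T3) -> count=1 queue=[] holders={none}
Step 3: wait(T6) -> count=0 queue=[] holders={T6}
Step 4: wait(T1) -> count=0 queue=[T1] holders={T6}
Step 5: signal(T6) -> count=0 queue=[] holders={T1}
Step 6: wait(T4) -> count=0 queue=[T4] holders={T1}
Step 7: wait(T2) -> count=0 queue=[T4,T2] holders={T1}
Step 8: signal(T1) -> count=0 queue=[T2] holders={T4}
Step 9: signal(T4) -> count=0 queue=[] holders={T2}
Step 10: signal(T2) -> count=1 queue=[] holders={none}
Step 11: wait(T3) -> count=0 queue=[] holders={T3}
Step 12: wait(T1) -> count=0 queue=[T1] holders={T3}
Step 13: signal(T3) -> count=0 queue=[] holders={T1}
Step 14: signal(T1) -> count=1 queue=[] holders={none}
Step 15: wait(T7) -> count=0 queue=[] holders={T7}
Step 16: wait(T3) -> count=0 queue=[T3] holders={T7}
Step 17: signal(T7) -> count=0 queue=[] holders={T3}
Step 18: signal(T3) -> count=1 queue=[] holders={none}
Final holders: {none} -> T7 not in holders

Answer: no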